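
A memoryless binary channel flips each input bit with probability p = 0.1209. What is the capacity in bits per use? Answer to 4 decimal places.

Binary symmetric channel: C = 1 − h₂(ε) where h₂ is the binary entropy function.
h₂(0.1209) = −0.1209·log₂0.1209 − 0.8791·log₂0.8791 = 0.5319.
C = 1 − 0.5319 = 0.4681 bits per channel use.

0.4681 bits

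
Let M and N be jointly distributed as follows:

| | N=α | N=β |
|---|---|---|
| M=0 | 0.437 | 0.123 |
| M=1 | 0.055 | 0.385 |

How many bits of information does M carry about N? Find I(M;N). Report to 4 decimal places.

Marginals: p(M) = (0.5600, 0.4400), p(N) = (0.4920, 0.5080).
I(M;N) = H(M) + H(N) − H(M,N).
H(M) = 0.9896, H(N) = 0.9998, H(M,N) = 1.6541.
I(M;N) = 0.9896 + 0.9998 − 1.6541 = 0.3353 bits.

0.3353 bits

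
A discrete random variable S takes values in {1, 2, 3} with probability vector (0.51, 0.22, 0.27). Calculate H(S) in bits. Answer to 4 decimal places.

H(S) = −Σ p·log₂ p.
  −(0.51)·log₂(0.51) = 0.49543
  −(0.22)·log₂(0.22) = 0.48057
  −(0.27)·log₂(0.27) = 0.51002
Sum: 0.49543 + 0.48057 + 0.51002 = 1.4860 bits.

1.4860 bits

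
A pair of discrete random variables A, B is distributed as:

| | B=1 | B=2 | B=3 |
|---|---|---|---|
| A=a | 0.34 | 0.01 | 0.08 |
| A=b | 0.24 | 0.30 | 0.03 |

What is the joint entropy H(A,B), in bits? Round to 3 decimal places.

2.054 bits

H(A,B) = −Σ p(x,y)·log₂ p(x,y) over all 6 cells.
  cell (a,1): −0.34·log₂0.34 = 0.5292
  cell (a,2): −0.01·log₂0.01 = 0.0664
  cell (a,3): −0.08·log₂0.08 = 0.2915
  cell (b,1): −0.24·log₂0.24 = 0.4941
  cell (b,2): −0.30·log₂0.30 = 0.5211
  cell (b,3): −0.03·log₂0.03 = 0.1518
Sum = 2.054 bits.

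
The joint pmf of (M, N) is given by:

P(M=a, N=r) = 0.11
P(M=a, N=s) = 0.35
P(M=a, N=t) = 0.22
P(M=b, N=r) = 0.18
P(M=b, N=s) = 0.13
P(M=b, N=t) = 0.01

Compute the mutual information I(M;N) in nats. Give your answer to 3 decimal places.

Marginals: p(M) = (0.6800, 0.3200), p(N) = (0.2900, 0.4800, 0.2300).
I(M;N) = H(M) + H(N) − H(M,N).
H(M) = 0.6269, H(N) = 1.0493, H(M,N) = 1.5633.
I(M;N) = 0.6269 + 1.0493 − 1.5633 = 0.113 nats.

0.113 nats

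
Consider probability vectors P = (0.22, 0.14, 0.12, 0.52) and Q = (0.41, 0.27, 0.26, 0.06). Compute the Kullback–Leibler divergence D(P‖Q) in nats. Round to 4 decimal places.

0.8012 nats

D(P‖Q) = Σ p·ln(p/q).
  0.22·ln(0.22/0.41) = -0.13696
  0.14·ln(0.14/0.27) = -0.09195
  0.12·ln(0.12/0.26) = -0.09278
  0.52·ln(0.52/0.06) = 1.12293
D(P‖Q) = 0.8012 nats.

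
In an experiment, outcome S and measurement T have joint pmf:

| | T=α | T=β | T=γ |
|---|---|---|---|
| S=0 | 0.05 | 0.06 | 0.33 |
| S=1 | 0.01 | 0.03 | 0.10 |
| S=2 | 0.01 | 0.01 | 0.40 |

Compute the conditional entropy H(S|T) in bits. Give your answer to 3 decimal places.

1.376 bits

Marginals: p(S) = (0.4400, 0.1400, 0.4200), p(T) = (0.0700, 0.1000, 0.8300).
H(S|T) = Σ p(T) · H(S|T=·).
  T=α: p=0.0700, H(S|T=α) = 1.1488
  T=β: p=0.1000, H(S|T=β) = 1.2955
  T=γ: p=0.8300, H(S|T=γ) = 1.4044
Weighted sum = 1.376 bits.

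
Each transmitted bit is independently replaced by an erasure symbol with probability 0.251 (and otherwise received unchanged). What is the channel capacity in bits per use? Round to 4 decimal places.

Binary erasure channel: capacity C = 1 − ε.
C = 1 − 0.251 = 0.7490 bits per channel use.

0.7490 bits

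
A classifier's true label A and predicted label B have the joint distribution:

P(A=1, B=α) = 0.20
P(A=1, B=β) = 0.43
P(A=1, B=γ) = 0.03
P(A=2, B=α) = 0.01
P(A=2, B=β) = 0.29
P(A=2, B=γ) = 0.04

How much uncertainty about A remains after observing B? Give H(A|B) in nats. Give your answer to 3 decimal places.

0.573 nats

Marginals: p(A) = (0.6600, 0.3400), p(B) = (0.2100, 0.7200, 0.0700).
H(A|B) = Σ p(B) · H(A|B=·).
  B=α: p=0.2100, H(A|B=α) = 0.1914
  B=β: p=0.7200, H(A|B=β) = 0.6741
  B=γ: p=0.0700, H(A|B=γ) = 0.6829
Weighted sum = 0.573 nats.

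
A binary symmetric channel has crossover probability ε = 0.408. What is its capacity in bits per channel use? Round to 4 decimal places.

Binary symmetric channel: C = 1 − h₂(ε) where h₂ is the binary entropy function.
h₂(0.408) = −0.408·log₂0.408 − 0.592·log₂0.592 = 0.9754.
C = 1 − 0.9754 = 0.0246 bits per channel use.

0.0246 bits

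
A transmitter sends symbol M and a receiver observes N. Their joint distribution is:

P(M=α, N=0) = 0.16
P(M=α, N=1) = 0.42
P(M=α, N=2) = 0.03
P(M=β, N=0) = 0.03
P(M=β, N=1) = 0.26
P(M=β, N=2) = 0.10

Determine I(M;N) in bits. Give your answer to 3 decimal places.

Marginals: p(M) = (0.6100, 0.3900), p(N) = (0.1900, 0.6800, 0.1300).
I(M;N) = H(M) + H(N) − H(M,N).
H(M) = 0.9648, H(N) = 1.2162, H(M,N) = 2.0897.
I(M;N) = 0.9648 + 1.2162 − 2.0897 = 0.091 bits.

0.091 bits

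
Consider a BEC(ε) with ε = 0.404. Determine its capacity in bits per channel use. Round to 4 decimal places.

Binary erasure channel: capacity C = 1 − ε.
C = 1 − 0.404 = 0.5960 bits per channel use.

0.5960 bits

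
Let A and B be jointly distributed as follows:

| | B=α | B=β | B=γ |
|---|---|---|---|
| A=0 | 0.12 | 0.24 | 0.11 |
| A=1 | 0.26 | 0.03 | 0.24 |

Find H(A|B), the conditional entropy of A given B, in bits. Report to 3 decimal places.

Chain rule: H(A|B) = H(A,B) − H(B).
Marginals: p(A) = (0.4700, 0.5300), p(B) = (0.3800, 0.2700, 0.3500).
H(A,B) = 2.3627 bits; H(B) = 1.5706 bits.
H(A|B) = 2.3627 − 1.5706 = 0.792 bits.

0.792 bits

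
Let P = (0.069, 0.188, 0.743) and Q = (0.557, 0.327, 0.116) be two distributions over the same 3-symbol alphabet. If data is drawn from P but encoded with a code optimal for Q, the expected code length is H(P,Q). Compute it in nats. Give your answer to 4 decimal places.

1.8511 nats

H(P,Q) = −Σ p·ln q.
  −0.069·ln(0.557) = 0.04038
  −0.188·ln(0.327) = 0.21015
  −0.743·ln(0.116) = 1.60054
H(P,Q) = 1.8511 nats.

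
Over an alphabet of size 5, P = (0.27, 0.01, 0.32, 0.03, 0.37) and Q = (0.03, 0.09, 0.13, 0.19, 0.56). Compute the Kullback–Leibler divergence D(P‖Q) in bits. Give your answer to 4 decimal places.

0.9389 bits

D(P‖Q) = Σ p·log₂(p/q).
  0.27·log₂(0.27/0.03) = 0.85588
  0.01·log₂(0.01/0.09) = -0.03170
  0.32·log₂(0.32/0.13) = 0.41586
  0.03·log₂(0.03/0.19) = -0.07989
  0.37·log₂(0.37/0.56) = -0.22122
D(P‖Q) = 0.9389 bits.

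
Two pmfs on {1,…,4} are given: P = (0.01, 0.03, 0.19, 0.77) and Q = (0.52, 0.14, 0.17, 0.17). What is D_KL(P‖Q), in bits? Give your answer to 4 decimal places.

D(P‖Q) = Σ p·log₂(p/q).
  0.01·log₂(0.01/0.52) = -0.05700
  0.03·log₂(0.03/0.14) = -0.06667
  0.19·log₂(0.19/0.17) = 0.03049
  0.77·log₂(0.77/0.17) = 1.67808
D(P‖Q) = 1.5849 bits.

1.5849 bits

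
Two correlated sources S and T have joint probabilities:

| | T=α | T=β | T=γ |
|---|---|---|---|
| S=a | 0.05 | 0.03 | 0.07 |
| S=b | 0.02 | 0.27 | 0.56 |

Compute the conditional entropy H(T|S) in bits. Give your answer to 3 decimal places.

1.118 bits

Marginals: p(S) = (0.1500, 0.8500), p(T) = (0.0700, 0.3000, 0.6300).
H(T|S) = Σ p(S) · H(T|S=·).
  S=a: p=0.1500, H(T|S=a) = 1.5058
  S=b: p=0.8500, H(T|S=b) = 1.0495
Weighted sum = 1.118 bits.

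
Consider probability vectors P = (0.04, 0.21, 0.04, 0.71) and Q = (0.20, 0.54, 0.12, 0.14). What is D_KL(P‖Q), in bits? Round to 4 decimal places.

D(P‖Q) = Σ p·log₂(p/q).
  0.04·log₂(0.04/0.20) = -0.09288
  0.21·log₂(0.21/0.54) = -0.28614
  0.04·log₂(0.04/0.12) = -0.06340
  0.71·log₂(0.71/0.14) = 1.66310
D(P‖Q) = 1.2207 bits.

1.2207 bits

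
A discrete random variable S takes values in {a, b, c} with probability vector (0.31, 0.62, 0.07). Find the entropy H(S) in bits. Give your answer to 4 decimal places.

1.2199 bits

H(S) = −Σ p·log₂ p.
  −(0.31)·log₂(0.31) = 0.52379
  −(0.62)·log₂(0.62) = 0.42759
  −(0.07)·log₂(0.07) = 0.26856
Sum: 0.52379 + 0.42759 + 0.26856 = 1.2199 bits.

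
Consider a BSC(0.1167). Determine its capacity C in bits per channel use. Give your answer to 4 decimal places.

0.4802 bits

Binary symmetric channel: C = 1 − h₂(ε) where h₂ is the binary entropy function.
h₂(0.1167) = −0.1167·log₂0.1167 − 0.8833·log₂0.8833 = 0.5198.
C = 1 − 0.5198 = 0.4802 bits per channel use.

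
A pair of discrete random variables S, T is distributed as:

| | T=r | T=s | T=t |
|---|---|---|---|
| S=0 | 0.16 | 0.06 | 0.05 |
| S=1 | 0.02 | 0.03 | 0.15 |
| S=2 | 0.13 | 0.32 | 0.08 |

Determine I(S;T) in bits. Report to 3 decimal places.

0.267 bits

Marginals: p(S) = (0.2700, 0.2000, 0.5300), p(T) = (0.3100, 0.4100, 0.2800).
I(S;T) = Σ p(x,y)·log₂[p(x,y)/(p(x)p(y))].
  (0,r): 0.16·log₂(1.9116) = 0.1496
  (0,s): 0.06·log₂(0.5420) = -0.0530
  (0,t): 0.05·log₂(0.6614) = -0.0298
  (1,r): 0.02·log₂(0.3226) = -0.0326
  (1,s): 0.03·log₂(0.3659) = -0.0435
  (1,t): 0.15·log₂(2.6786) = 0.2132
  (2,r): 0.13·log₂(0.7912) = -0.0439
  (2,s): 0.32·log₂(1.4726) = 0.1787
  (2,t): 0.08·log₂(0.5391) = -0.0713
Sum = 0.267 bits.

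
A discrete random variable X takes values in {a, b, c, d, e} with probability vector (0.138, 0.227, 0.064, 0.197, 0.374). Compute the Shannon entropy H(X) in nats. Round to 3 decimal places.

1.474 nats

H(X) = −Σ p·ln p.
  −(0.138)·ln(0.138) = 0.2733
  −(0.227)·ln(0.227) = 0.3366
  −(0.064)·ln(0.064) = 0.1759
  −(0.197)·ln(0.197) = 0.3200
  −(0.374)·ln(0.374) = 0.3678
Sum: 0.2733 + 0.3366 + 0.1759 + 0.3200 + 0.3678 = 1.474 nats.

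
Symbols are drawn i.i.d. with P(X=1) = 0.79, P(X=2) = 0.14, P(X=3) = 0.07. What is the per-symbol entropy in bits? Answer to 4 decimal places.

0.9343 bits

H(X) = −Σ p·log₂ p.
  −(0.79)·log₂(0.79) = 0.26866
  −(0.14)·log₂(0.14) = 0.39711
  −(0.07)·log₂(0.07) = 0.26856
Sum: 0.26866 + 0.39711 + 0.26856 = 0.9343 bits.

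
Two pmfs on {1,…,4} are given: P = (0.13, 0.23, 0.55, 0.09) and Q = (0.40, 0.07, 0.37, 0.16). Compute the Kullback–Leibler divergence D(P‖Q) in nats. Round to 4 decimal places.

0.2937 nats

D(P‖Q) = Σ p·ln(p/q).
  0.13·ln(0.13/0.40) = -0.14611
  0.23·ln(0.23/0.07) = 0.27360
  0.55·ln(0.55/0.37) = 0.21803
  0.09·ln(0.09/0.16) = -0.05178
D(P‖Q) = 0.2937 nats.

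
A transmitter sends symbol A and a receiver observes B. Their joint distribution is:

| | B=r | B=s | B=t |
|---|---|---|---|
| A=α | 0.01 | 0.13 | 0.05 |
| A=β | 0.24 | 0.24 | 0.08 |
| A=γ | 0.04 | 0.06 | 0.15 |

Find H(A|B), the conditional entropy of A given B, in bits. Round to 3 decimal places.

1.229 bits

Marginals: p(A) = (0.1900, 0.5600, 0.2500), p(B) = (0.2900, 0.4300, 0.2800).
H(A|B) = Σ p(B) · H(A|B=·).
  B=r: p=0.2900, H(A|B=r) = 0.7877
  B=s: p=0.4300, H(A|B=s) = 1.3878
  B=t: p=0.2800, H(A|B=t) = 1.4426
Weighted sum = 1.229 bits.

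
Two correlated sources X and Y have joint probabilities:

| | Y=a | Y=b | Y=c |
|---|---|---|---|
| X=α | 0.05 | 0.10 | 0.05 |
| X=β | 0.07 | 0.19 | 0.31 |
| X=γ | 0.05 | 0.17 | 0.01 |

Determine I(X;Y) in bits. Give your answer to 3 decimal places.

Marginals: p(X) = (0.2000, 0.5700, 0.2300), p(Y) = (0.1700, 0.4600, 0.3700).
I(X;Y) = H(X) + H(Y) − H(X,Y).
H(X) = 1.4143, H(Y) = 1.4807, H(X,Y) = 2.7291.
I(X;Y) = 1.4143 + 1.4807 − 2.7291 = 0.166 bits.

0.166 bits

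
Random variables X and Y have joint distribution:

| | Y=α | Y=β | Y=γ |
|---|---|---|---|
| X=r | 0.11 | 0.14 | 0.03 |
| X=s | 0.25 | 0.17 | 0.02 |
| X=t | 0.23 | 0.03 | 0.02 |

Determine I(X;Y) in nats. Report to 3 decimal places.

0.068 nats

Marginals: p(X) = (0.2800, 0.4400, 0.2800), p(Y) = (0.5900, 0.3400, 0.0700).
I(X;Y) = H(X) + H(Y) − H(X,Y).
H(X) = 1.0741, H(Y) = 0.8642, H(X,Y) = 1.8708.
I(X;Y) = 1.0741 + 0.8642 − 1.8708 = 0.068 nats.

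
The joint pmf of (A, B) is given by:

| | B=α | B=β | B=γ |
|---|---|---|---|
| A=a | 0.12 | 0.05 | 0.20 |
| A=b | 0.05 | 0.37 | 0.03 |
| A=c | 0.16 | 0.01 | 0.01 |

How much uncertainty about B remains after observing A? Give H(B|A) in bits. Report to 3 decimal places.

1.008 bits

Chain rule: H(B|A) = H(A,B) − H(A).
Marginals: p(A) = (0.3700, 0.4500, 0.1800), p(B) = (0.3300, 0.4300, 0.2400).
H(A,B) = 2.5020 bits; H(A) = 1.4944 bits.
H(B|A) = 2.5020 − 1.4944 = 1.008 bits.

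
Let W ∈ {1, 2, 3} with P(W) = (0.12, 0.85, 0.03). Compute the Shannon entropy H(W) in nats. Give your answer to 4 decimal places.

0.4978 nats

H(W) = −Σ p·ln p.
  −(0.12)·ln(0.12) = 0.25443
  −(0.85)·ln(0.85) = 0.13814
  −(0.03)·ln(0.03) = 0.10520
Sum: 0.25443 + 0.13814 + 0.10520 = 0.4978 nats.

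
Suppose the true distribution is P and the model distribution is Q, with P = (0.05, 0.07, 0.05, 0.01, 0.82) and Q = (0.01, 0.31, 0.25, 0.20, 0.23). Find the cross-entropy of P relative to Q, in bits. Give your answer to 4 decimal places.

H(P,Q) = −Σ p·log₂ q.
  −0.05·log₂(0.01) = 0.33219
  −0.07·log₂(0.31) = 0.11828
  −0.05·log₂(0.25) = 0.10000
  −0.01·log₂(0.20) = 0.02322
  −0.82·log₂(0.23) = 1.73864
H(P,Q) = 2.3123 bits.

2.3123 bits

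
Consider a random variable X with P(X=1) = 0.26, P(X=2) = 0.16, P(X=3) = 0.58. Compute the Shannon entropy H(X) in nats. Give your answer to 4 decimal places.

0.9594 nats

H(X) = −Σ p·ln p.
  −(0.26)·ln(0.26) = 0.35024
  −(0.16)·ln(0.16) = 0.29321
  −(0.58)·ln(0.58) = 0.31594
Sum: 0.35024 + 0.29321 + 0.31594 = 0.9594 nats.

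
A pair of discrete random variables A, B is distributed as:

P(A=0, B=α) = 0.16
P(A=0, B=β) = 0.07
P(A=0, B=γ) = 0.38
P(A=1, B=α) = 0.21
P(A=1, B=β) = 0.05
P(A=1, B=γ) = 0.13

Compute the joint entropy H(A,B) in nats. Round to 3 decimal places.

H(A,B) = −Σ p(x,y)·ln p(x,y) over all 6 cells.
  cell (0,α): −0.16·ln0.16 = 0.2932
  cell (0,β): −0.07·ln0.07 = 0.1861
  cell (0,γ): −0.38·ln0.38 = 0.3677
  cell (1,α): −0.21·ln0.21 = 0.3277
  cell (1,β): −0.05·ln0.05 = 0.1498
  cell (1,γ): −0.13·ln0.13 = 0.2652
Sum = 1.590 nats.

1.590 nats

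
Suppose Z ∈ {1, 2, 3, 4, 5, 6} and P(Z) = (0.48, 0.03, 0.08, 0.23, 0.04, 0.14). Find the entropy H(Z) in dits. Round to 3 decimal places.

H(Z) = −Σ p·log₁₀ p.
  −(0.48)·log₁₀(0.48) = 0.1530
  −(0.03)·log₁₀(0.03) = 0.0457
  −(0.08)·log₁₀(0.08) = 0.0878
  −(0.23)·log₁₀(0.23) = 0.1468
  −(0.04)·log₁₀(0.04) = 0.0559
  −(0.14)·log₁₀(0.14) = 0.1195
Sum: 0.1530 + 0.0457 + 0.0878 + 0.1468 + 0.0559 + 0.1195 = 0.609 dits.

0.609 dits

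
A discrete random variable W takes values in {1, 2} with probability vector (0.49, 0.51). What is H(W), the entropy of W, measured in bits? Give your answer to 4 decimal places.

0.9997 bits

H(W) = −Σ p·log₂ p.
  −(0.49)·log₂(0.49) = 0.50428
  −(0.51)·log₂(0.51) = 0.49543
Sum: 0.50428 + 0.49543 = 0.9997 bits.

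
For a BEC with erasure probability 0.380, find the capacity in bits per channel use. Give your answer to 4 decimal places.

Binary erasure channel: capacity C = 1 − ε.
C = 1 − 0.380 = 0.6200 bits per channel use.

0.6200 bits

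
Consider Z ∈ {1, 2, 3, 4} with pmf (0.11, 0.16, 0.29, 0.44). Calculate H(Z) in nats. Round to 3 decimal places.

H(Z) = −Σ p·ln p.
  −(0.11)·ln(0.11) = 0.2428
  −(0.16)·ln(0.16) = 0.2932
  −(0.29)·ln(0.29) = 0.3590
  −(0.44)·ln(0.44) = 0.3612
Sum: 0.2428 + 0.2932 + 0.3590 + 0.3612 = 1.256 nats.

1.256 nats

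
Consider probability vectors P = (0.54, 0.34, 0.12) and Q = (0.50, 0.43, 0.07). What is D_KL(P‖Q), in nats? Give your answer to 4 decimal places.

D(P‖Q) = Σ p·ln(p/q).
  0.54·ln(0.54/0.50) = 0.04156
  0.34·ln(0.34/0.43) = -0.07985
  0.12·ln(0.12/0.07) = 0.06468
D(P‖Q) = 0.0264 nats.

0.0264 nats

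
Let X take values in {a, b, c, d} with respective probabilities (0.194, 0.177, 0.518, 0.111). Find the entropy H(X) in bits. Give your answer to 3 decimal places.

1.745 bits

H(X) = −Σ p·log₂ p.
  −(0.194)·log₂(0.194) = 0.4590
  −(0.177)·log₂(0.177) = 0.4422
  −(0.518)·log₂(0.518) = 0.4916
  −(0.111)·log₂(0.111) = 0.3520
Sum: 0.4590 + 0.4422 + 0.4916 + 0.3520 = 1.745 bits.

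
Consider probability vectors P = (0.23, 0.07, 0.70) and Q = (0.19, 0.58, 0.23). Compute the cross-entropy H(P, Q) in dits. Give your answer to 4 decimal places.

0.6292 dits

H(P,Q) = −Σ p·log₁₀ q.
  −0.23·log₁₀(0.19) = 0.16589
  −0.07·log₁₀(0.58) = 0.01656
  −0.70·log₁₀(0.23) = 0.44679
H(P,Q) = 0.6292 dits.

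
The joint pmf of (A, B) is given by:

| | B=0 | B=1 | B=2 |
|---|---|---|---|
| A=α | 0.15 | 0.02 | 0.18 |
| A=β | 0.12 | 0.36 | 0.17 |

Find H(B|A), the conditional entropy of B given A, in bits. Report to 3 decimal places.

1.367 bits

Chain rule: H(B|A) = H(A,B) − H(A).
Marginals: p(A) = (0.3500, 0.6500), p(B) = (0.2700, 0.3800, 0.3500).
H(A,B) = 2.3010 bits; H(A) = 0.9341 bits.
H(B|A) = 2.3010 − 0.9341 = 1.367 bits.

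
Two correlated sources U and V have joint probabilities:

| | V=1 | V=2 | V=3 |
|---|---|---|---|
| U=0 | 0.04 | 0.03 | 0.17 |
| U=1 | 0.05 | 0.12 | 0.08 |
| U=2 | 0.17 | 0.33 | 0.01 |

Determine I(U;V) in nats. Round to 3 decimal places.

0.231 nats

Marginals: p(U) = (0.2400, 0.2500, 0.5100), p(V) = (0.2600, 0.4800, 0.2600).
I(U;V) = H(U) + H(V) − H(U,V).
H(U) = 1.0325, H(V) = 1.0528, H(U,V) = 1.8546.
I(U;V) = 1.0325 + 1.0528 − 1.8546 = 0.231 nats.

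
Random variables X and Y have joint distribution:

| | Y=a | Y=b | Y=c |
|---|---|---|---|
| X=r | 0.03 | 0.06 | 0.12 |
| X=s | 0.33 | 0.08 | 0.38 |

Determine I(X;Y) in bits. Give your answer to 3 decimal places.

Marginals: p(X) = (0.2100, 0.7900), p(Y) = (0.3600, 0.1400, 0.5000).
I(X;Y) = Σ p(x,y)·log₂[p(x,y)/(p(x)p(y))].
  (r,a): 0.03·log₂(0.3968) = -0.0400
  (r,b): 0.06·log₂(2.0408) = 0.0617
  (r,c): 0.12·log₂(1.1429) = 0.0231
  (s,a): 0.33·log₂(1.1603) = 0.0708
  (s,b): 0.08·log₂(0.7233) = -0.0374
  (s,c): 0.38·log₂(0.9620) = -0.0212
Sum = 0.057 bits.

0.057 bits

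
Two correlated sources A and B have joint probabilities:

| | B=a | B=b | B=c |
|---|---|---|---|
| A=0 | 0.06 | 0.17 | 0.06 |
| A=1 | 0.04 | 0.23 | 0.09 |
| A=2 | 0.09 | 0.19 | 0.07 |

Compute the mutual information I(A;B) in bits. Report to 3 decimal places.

0.019 bits

Marginals: p(A) = (0.2900, 0.3600, 0.3500), p(B) = (0.1900, 0.5900, 0.2200).
I(A;B) = H(A) + H(B) − H(A,B).
H(A) = 1.5786, H(B) = 1.3849, H(A,B) = 2.9442.
I(A;B) = 1.5786 + 1.3849 − 2.9442 = 0.019 bits.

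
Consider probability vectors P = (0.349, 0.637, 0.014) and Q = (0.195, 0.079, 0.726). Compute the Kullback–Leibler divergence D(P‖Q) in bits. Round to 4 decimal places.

D(P‖Q) = Σ p·log₂(p/q).
  0.349·log₂(0.349/0.195) = 0.29307
  0.637·log₂(0.637/0.079) = 1.91824
  0.014·log₂(0.014/0.726) = -0.07975
D(P‖Q) = 2.1316 bits.

2.1316 bits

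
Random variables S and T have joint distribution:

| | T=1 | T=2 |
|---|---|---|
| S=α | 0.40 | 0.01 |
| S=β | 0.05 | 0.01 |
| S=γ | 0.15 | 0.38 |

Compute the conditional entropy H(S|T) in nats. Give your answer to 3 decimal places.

Marginals: p(S) = (0.4100, 0.0600, 0.5300), p(T) = (0.6000, 0.4000).
H(S|T) = Σ p(T) · H(S|T=·).
  T=1: p=0.6000, H(S|T=1) = 0.8240
  T=2: p=0.4000, H(S|T=2) = 0.2332
Weighted sum = 0.588 nats.

0.588 nats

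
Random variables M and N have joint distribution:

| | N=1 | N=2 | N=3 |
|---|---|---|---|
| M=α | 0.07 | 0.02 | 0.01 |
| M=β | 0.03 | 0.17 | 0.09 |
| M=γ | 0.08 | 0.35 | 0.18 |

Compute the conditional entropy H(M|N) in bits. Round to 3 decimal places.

Marginals: p(M) = (0.1000, 0.2900, 0.6100), p(N) = (0.1800, 0.5400, 0.2800).
H(M|N) = Σ p(N) · H(M|N=·).
  N=1: p=0.1800, H(M|N=1) = 1.4807
  N=2: p=0.5400, H(M|N=2) = 1.1065
  N=3: p=0.2800, H(M|N=3) = 1.1078
Weighted sum = 1.174 bits.

1.174 bits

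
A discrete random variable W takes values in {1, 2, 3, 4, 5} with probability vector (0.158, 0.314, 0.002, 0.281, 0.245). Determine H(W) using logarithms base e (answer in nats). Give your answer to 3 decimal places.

1.369 nats

H(W) = −Σ p·ln p.
  −(0.158)·ln(0.158) = 0.2915
  −(0.314)·ln(0.314) = 0.3637
  −(0.002)·ln(0.002) = 0.0124
  −(0.281)·ln(0.281) = 0.3567
  −(0.245)·ln(0.245) = 0.3446
Sum: 0.2915 + 0.3637 + 0.0124 + 0.3567 + 0.3446 = 1.369 nats.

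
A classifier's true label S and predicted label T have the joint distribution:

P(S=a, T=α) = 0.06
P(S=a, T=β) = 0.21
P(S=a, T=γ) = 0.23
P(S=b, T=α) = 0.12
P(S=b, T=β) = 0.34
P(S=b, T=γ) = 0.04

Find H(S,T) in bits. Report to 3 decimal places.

2.286 bits

H(S,T) = −Σ p(x,y)·log₂ p(x,y) over all 6 cells.
  cell (a,α): −0.06·log₂0.06 = 0.2435
  cell (a,β): −0.21·log₂0.21 = 0.4728
  cell (a,γ): −0.23·log₂0.23 = 0.4877
  cell (b,α): −0.12·log₂0.12 = 0.3671
  cell (b,β): −0.34·log₂0.34 = 0.5292
  cell (b,γ): −0.04·log₂0.04 = 0.1858
Sum = 2.286 bits.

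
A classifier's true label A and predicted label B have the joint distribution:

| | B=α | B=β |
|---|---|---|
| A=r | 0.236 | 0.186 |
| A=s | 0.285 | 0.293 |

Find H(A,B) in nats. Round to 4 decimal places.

H(A,B) = −Σ p(x,y)·ln p(x,y) over all 4 cells.
  cell (r,α): −0.236·ln0.236 = 0.34077
  cell (r,β): −0.186·ln0.186 = 0.31285
  cell (s,α): −0.285·ln0.285 = 0.35775
  cell (s,β): −0.293·ln0.293 = 0.35968
Sum = 1.3711 nats.

1.3711 nats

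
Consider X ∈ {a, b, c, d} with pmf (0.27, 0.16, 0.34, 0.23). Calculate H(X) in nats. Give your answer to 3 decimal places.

H(X) = −Σ p·ln p.
  −(0.27)·ln(0.27) = 0.3535
  −(0.16)·ln(0.16) = 0.2932
  −(0.34)·ln(0.34) = 0.3668
  −(0.23)·ln(0.23) = 0.3380
Sum: 0.3535 + 0.2932 + 0.3668 + 0.3380 = 1.352 nats.

1.352 nats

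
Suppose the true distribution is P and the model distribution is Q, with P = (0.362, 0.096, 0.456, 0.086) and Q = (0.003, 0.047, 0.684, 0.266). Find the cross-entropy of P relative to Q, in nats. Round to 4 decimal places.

2.6835 nats

H(P,Q) = −Σ p·ln q.
  −0.362·ln(0.003) = 2.10291
  −0.096·ln(0.047) = 0.29353
  −0.456·ln(0.684) = 0.17319
  −0.086·ln(0.266) = 0.11389
H(P,Q) = 2.6835 nats.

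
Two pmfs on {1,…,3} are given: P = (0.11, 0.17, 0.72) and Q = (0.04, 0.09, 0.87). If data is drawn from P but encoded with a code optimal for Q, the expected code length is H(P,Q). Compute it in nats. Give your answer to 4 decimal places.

H(P,Q) = −Σ p·ln q.
  −0.11·ln(0.04) = 0.35408
  −0.17·ln(0.09) = 0.40935
  −0.72·ln(0.87) = 0.10027
H(P,Q) = 0.8637 nats.

0.8637 nats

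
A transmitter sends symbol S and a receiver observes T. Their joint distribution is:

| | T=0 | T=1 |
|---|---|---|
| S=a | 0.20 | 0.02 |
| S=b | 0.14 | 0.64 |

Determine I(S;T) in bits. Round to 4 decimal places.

0.2985 bits

Marginals: p(S) = (0.2200, 0.7800), p(T) = (0.3400, 0.6600).
I(S;T) = Σ p(x,y)·log₂[p(x,y)/(p(x)p(y))].
  (a,0): 0.20·log₂(2.6738) = 0.28378
  (a,1): 0.02·log₂(0.1377) = -0.05720
  (b,0): 0.14·log₂(0.5279) = -0.12903
  (b,1): 0.64·log₂(1.2432) = 0.20100
Sum = 0.2985 bits.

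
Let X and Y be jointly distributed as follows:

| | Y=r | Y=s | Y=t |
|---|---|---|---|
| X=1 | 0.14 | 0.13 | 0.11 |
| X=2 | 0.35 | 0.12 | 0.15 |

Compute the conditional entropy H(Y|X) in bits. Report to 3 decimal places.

1.480 bits

Chain rule: H(Y|X) = H(X,Y) − H(X).
Marginals: p(X) = (0.3800, 0.6200), p(Y) = (0.4900, 0.2500, 0.2600).
H(X,Y) = 2.4378 bits; H(X) = 0.9580 bits.
H(Y|X) = 2.4378 − 0.9580 = 1.480 bits.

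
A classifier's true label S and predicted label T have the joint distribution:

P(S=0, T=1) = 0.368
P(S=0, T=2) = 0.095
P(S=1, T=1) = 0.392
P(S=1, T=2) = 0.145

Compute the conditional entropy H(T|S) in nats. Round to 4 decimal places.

Chain rule: H(T|S) = H(S,T) − H(S).
Marginals: p(S) = (0.4630, 0.5370), p(T) = (0.7600, 0.2400).
H(S,T) = 1.2386 nats; H(S) = 0.6904 nats.
H(T|S) = 1.2386 − 0.6904 = 0.5482 nats.

0.5482 nats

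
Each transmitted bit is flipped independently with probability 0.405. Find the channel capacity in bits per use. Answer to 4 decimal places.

0.0262 bits

Binary symmetric channel: C = 1 − h₂(ε) where h₂ is the binary entropy function.
h₂(0.405) = −0.405·log₂0.405 − 0.595·log₂0.595 = 0.9738.
C = 1 − 0.9738 = 0.0262 bits per channel use.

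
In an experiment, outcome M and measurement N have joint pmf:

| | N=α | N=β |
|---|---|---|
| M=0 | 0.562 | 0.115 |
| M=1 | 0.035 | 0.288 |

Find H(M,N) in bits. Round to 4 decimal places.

H(M,N) = −Σ p(x,y)·log₂ p(x,y) over all 4 cells.
  cell (0,α): −0.562·log₂0.562 = 0.46722
  cell (0,β): −0.115·log₂0.115 = 0.35883
  cell (1,α): −0.035·log₂0.035 = 0.16928
  cell (1,β): −0.288·log₂0.288 = 0.51721
Sum = 1.5125 bits.

1.5125 bits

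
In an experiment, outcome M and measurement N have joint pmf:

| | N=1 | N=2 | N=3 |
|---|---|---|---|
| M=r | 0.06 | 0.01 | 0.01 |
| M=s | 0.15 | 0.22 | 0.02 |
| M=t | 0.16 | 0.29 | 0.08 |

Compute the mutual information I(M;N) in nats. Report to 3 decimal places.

Marginals: p(M) = (0.0800, 0.3900, 0.5300), p(N) = (0.3700, 0.5200, 0.1100).
I(M;N) = Σ p(x,y)·ln[p(x,y)/(p(x)p(y))].
  (r,1): 0.06·ln(2.0270) = 0.0424
  (r,2): 0.01·ln(0.2404) = -0.0143
  (r,3): 0.01·ln(1.1364) = 0.0013
  (s,1): 0.15·ln(1.0395) = 0.0058
  (s,2): 0.22·ln(1.0848) = 0.0179
  (s,3): 0.02·ln(0.4662) = -0.0153
  (t,1): 0.16·ln(0.8159) = -0.0326
  (t,2): 0.29·ln(1.0522) = 0.0148
  (t,3): 0.08·ln(1.3722) = 0.0253
Sum = 0.045 nats.

0.045 nats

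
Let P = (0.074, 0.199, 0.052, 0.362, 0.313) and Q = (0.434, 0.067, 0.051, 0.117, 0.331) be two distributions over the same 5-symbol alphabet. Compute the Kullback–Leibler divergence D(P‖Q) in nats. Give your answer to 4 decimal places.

0.4781 nats

D(P‖Q) = Σ p·ln(p/q).
  0.074·ln(0.074/0.434) = -0.13090
  0.199·ln(0.199/0.067) = 0.21663
  0.052·ln(0.052/0.051) = 0.00101
  0.362·ln(0.362/0.117) = 0.40887
  0.313·ln(0.313/0.331) = -0.01750
D(P‖Q) = 0.4781 nats.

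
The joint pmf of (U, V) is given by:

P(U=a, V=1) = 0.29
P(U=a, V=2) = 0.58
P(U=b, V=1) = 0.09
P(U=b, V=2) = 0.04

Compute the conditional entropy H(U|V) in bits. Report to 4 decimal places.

Chain rule: H(U|V) = H(U,V) − H(V).
Marginals: p(U) = (0.8700, 0.1300), p(V) = (0.3800, 0.6200).
H(U,V) = 1.4721 bits; H(V) = 0.9580 bits.
H(U|V) = 1.4721 − 0.9580 = 0.5141 bits.

0.5141 bits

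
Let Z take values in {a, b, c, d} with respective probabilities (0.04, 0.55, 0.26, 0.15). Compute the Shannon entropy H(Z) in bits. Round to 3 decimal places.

1.576 bits

H(Z) = −Σ p·log₂ p.
  −(0.04)·log₂(0.04) = 0.1858
  −(0.55)·log₂(0.55) = 0.4744
  −(0.26)·log₂(0.26) = 0.5053
  −(0.15)·log₂(0.15) = 0.4105
Sum: 0.1858 + 0.4744 + 0.5053 + 0.4105 = 1.576 bits.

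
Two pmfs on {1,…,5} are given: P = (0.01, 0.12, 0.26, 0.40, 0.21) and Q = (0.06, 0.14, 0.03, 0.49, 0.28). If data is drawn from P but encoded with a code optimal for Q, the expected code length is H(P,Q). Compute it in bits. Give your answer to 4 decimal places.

H(P,Q) = −Σ p·log₂ q.
  −0.01·log₂(0.06) = 0.04059
  −0.12·log₂(0.14) = 0.34038
  −0.26·log₂(0.03) = 1.31531
  −0.40·log₂(0.49) = 0.41166
  −0.21·log₂(0.28) = 0.38567
H(P,Q) = 2.4936 bits.

2.4936 bits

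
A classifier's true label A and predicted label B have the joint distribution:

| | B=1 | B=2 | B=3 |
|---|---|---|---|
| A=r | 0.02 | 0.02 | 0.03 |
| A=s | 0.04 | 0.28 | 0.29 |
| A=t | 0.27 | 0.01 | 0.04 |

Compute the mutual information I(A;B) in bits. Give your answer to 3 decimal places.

Marginals: p(A) = (0.0700, 0.6100, 0.3200), p(B) = (0.3300, 0.3100, 0.3600).
I(A;B) = H(A) + H(B) − H(A,B).
H(A) = 1.2296, H(B) = 1.5822, H(A,B) = 2.3576.
I(A;B) = 1.2296 + 1.5822 − 2.3576 = 0.454 bits.

0.454 bits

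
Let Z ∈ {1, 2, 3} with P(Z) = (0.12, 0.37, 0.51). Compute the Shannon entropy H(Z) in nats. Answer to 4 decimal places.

0.9657 nats

H(Z) = −Σ p·ln p.
  −(0.12)·ln(0.12) = 0.25443
  −(0.37)·ln(0.37) = 0.36787
  −(0.51)·ln(0.51) = 0.34341
Sum: 0.25443 + 0.36787 + 0.34341 = 0.9657 nats.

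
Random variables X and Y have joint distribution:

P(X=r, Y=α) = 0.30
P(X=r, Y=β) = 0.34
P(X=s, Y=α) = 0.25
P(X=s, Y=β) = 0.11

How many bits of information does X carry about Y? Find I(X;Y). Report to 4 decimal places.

0.0349 bits

Marginals: p(X) = (0.6400, 0.3600), p(Y) = (0.5500, 0.4500).
I(X;Y) = Σ p(x,y)·log₂[p(x,y)/(p(x)p(y))].
  (r,α): 0.30·log₂(0.8523) = -0.06918
  (r,β): 0.34·log₂(1.1806) = 0.08142
  (s,α): 0.25·log₂(1.2626) = 0.08411
  (s,β): 0.11·log₂(0.6790) = -0.06143
Sum = 0.0349 bits.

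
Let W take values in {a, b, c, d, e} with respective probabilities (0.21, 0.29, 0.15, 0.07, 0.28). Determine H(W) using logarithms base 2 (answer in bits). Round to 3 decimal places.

H(W) = −Σ p·log₂ p.
  −(0.21)·log₂(0.21) = 0.4728
  −(0.29)·log₂(0.29) = 0.5179
  −(0.15)·log₂(0.15) = 0.4105
  −(0.07)·log₂(0.07) = 0.2686
  −(0.28)·log₂(0.28) = 0.5142
Sum: 0.4728 + 0.5179 + 0.4105 + 0.2686 + 0.5142 = 2.184 bits.

2.184 bits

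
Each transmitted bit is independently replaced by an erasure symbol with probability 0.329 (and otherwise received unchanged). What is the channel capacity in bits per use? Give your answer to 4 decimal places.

0.6710 bits

Binary erasure channel: capacity C = 1 − ε.
C = 1 − 0.329 = 0.6710 bits per channel use.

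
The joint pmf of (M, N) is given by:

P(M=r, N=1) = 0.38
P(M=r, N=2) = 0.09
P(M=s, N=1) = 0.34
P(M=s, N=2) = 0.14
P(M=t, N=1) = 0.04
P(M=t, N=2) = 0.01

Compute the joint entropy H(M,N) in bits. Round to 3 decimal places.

H(M,N) = −Σ p(x,y)·log₂ p(x,y) over all 6 cells.
  cell (r,1): −0.38·log₂0.38 = 0.5305
  cell (r,2): −0.09·log₂0.09 = 0.3127
  cell (s,1): −0.34·log₂0.34 = 0.5292
  cell (s,2): −0.14·log₂0.14 = 0.3971
  cell (t,1): −0.04·log₂0.04 = 0.1858
  cell (t,2): −0.01·log₂0.01 = 0.0664
Sum = 2.022 bits.

2.022 bits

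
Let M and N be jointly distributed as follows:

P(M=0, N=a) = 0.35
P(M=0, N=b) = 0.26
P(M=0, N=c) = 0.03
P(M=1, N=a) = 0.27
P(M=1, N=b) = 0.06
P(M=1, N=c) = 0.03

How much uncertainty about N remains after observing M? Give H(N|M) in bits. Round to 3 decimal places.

1.150 bits

Chain rule: H(N|M) = H(M,N) − H(M).
Marginals: p(M) = (0.6400, 0.3600), p(N) = (0.6200, 0.3200, 0.0600).
H(M,N) = 2.0925 bits; H(M) = 0.9427 bits.
H(N|M) = 2.0925 − 0.9427 = 1.150 bits.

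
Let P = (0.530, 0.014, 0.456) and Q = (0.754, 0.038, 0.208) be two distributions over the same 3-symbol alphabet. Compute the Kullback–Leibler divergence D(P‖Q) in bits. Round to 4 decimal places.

D(P‖Q) = Σ p·log₂(p/q).
  0.530·log₂(0.530/0.754) = -0.26954
  0.014·log₂(0.014/0.038) = -0.02017
  0.456·log₂(0.456/0.208) = 0.51640
D(P‖Q) = 0.2267 bits.

0.2267 bits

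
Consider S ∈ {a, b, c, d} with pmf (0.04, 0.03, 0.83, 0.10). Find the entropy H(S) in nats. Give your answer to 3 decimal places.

H(S) = −Σ p·ln p.
  −(0.04)·ln(0.04) = 0.1288
  −(0.03)·ln(0.03) = 0.1052
  −(0.83)·ln(0.83) = 0.1547
  −(0.10)·ln(0.10) = 0.2303
Sum: 0.1288 + 0.1052 + 0.1547 + 0.2303 = 0.619 nats.

0.619 nats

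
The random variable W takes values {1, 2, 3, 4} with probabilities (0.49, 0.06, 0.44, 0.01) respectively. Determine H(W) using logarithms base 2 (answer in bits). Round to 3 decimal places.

H(W) = −Σ p·log₂ p.
  −(0.49)·log₂(0.49) = 0.5043
  −(0.06)·log₂(0.06) = 0.2435
  −(0.44)·log₂(0.44) = 0.5211
  −(0.01)·log₂(0.01) = 0.0664
Sum: 0.5043 + 0.2435 + 0.5211 + 0.0664 = 1.335 bits.

1.335 bits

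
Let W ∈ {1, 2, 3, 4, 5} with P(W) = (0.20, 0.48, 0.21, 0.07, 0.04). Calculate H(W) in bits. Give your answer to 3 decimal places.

H(W) = −Σ p·log₂ p.
  −(0.20)·log₂(0.20) = 0.4644
  −(0.48)·log₂(0.48) = 0.5083
  −(0.21)·log₂(0.21) = 0.4728
  −(0.07)·log₂(0.07) = 0.2686
  −(0.04)·log₂(0.04) = 0.1858
Sum: 0.4644 + 0.5083 + 0.4728 + 0.2686 + 0.1858 = 1.900 bits.

1.900 bits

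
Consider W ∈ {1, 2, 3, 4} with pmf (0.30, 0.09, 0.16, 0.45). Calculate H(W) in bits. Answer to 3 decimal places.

1.775 bits

H(W) = −Σ p·log₂ p.
  −(0.30)·log₂(0.30) = 0.5211
  −(0.09)·log₂(0.09) = 0.3127
  −(0.16)·log₂(0.16) = 0.4230
  −(0.45)·log₂(0.45) = 0.5184
Sum: 0.5211 + 0.3127 + 0.4230 + 0.5184 = 1.775 bits.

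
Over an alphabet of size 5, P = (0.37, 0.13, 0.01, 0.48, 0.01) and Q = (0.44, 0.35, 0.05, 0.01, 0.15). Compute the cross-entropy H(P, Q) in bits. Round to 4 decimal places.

H(P,Q) = −Σ p·log₂ q.
  −0.37·log₂(0.44) = 0.43824
  −0.13·log₂(0.35) = 0.19689
  −0.01·log₂(0.05) = 0.04322
  −0.48·log₂(0.01) = 3.18905
  −0.01·log₂(0.15) = 0.02737
H(P,Q) = 3.8948 bits.

3.8948 bits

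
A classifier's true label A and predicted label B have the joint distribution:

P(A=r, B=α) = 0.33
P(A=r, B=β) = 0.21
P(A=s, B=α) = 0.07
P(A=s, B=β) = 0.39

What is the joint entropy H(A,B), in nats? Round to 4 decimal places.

H(A,B) = −Σ p(x,y)·ln p(x,y) over all 4 cells.
  cell (r,α): −0.33·ln0.33 = 0.36586
  cell (r,β): −0.21·ln0.21 = 0.32774
  cell (s,α): −0.07·ln0.07 = 0.18615
  cell (s,β): −0.39·ln0.39 = 0.36723
Sum = 1.2470 nats.

1.2470 nats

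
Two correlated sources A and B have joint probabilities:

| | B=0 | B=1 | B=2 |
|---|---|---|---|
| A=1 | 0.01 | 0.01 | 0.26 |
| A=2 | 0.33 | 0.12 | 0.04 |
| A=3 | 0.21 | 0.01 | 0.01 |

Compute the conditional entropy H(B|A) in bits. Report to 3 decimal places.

0.818 bits

Chain rule: H(B|A) = H(A,B) − H(A).
Marginals: p(A) = (0.2800, 0.4900, 0.2300), p(B) = (0.5500, 0.1400, 0.3100).
H(A,B) = 2.3245 bits; H(A) = 1.5062 bits.
H(B|A) = 2.3245 − 1.5062 = 0.818 bits.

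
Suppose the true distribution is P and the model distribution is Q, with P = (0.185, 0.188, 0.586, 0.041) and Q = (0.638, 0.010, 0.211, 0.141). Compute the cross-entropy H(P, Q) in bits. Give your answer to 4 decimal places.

2.8003 bits

H(P,Q) = −Σ p·log₂ q.
  −0.185·log₂(0.638) = 0.11995
  −0.188·log₂(0.010) = 1.24904
  −0.586·log₂(0.211) = 1.31539
  −0.041·log₂(0.141) = 0.11588
H(P,Q) = 2.8003 bits.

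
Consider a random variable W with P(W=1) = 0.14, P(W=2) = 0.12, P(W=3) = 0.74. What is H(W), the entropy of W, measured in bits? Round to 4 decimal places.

1.0856 bits

H(W) = −Σ p·log₂ p.
  −(0.14)·log₂(0.14) = 0.39711
  −(0.12)·log₂(0.12) = 0.36707
  −(0.74)·log₂(0.74) = 0.32146
Sum: 0.39711 + 0.36707 + 0.32146 = 1.0856 bits.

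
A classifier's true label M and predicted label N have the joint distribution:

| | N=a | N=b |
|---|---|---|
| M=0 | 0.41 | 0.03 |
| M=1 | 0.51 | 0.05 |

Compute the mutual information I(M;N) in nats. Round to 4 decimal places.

0.0008 nats

Marginals: p(M) = (0.4400, 0.5600), p(N) = (0.9200, 0.0800).
I(M;N) = Σ p(x,y)·ln[p(x,y)/(p(x)p(y))].
  (0,a): 0.41·ln(1.0128) = 0.00523
  (0,b): 0.03·ln(0.8523) = -0.00480
  (1,a): 0.51·ln(0.9899) = -0.00517
  (1,b): 0.05·ln(1.1161) = 0.00549
Sum = 0.0008 nats.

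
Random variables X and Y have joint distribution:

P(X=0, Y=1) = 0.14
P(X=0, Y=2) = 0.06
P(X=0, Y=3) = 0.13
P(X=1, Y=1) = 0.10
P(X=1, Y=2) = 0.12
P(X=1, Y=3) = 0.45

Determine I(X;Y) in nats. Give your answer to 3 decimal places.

Marginals: p(X) = (0.3300, 0.6700), p(Y) = (0.2400, 0.1800, 0.5800).
I(X;Y) = Σ p(x,y)·ln[p(x,y)/(p(x)p(y))].
  (0,1): 0.14·ln(1.7677) = 0.0798
  (0,2): 0.06·ln(1.0101) = 0.0006
  (0,3): 0.13·ln(0.6792) = -0.0503
  (1,1): 0.10·ln(0.6219) = -0.0475
  (1,2): 0.12·ln(0.9950) = -0.0006
  (1,3): 0.45·ln(1.1580) = 0.0660
Sum = 0.048 nats.

0.048 nats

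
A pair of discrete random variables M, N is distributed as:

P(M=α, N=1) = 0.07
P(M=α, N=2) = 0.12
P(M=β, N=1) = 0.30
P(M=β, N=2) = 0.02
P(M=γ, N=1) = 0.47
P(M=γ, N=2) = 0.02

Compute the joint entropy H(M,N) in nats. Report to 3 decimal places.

H(M,N) = −Σ p(x,y)·ln p(x,y) over all 6 cells.
  cell (α,1): −0.07·ln0.07 = 0.1861
  cell (α,2): −0.12·ln0.12 = 0.2544
  cell (β,1): −0.30·ln0.30 = 0.3612
  cell (β,2): −0.02·ln0.02 = 0.0782
  cell (γ,1): −0.47·ln0.47 = 0.3549
  cell (γ,2): −0.02·ln0.02 = 0.0782
Sum = 1.313 nats.

1.313 nats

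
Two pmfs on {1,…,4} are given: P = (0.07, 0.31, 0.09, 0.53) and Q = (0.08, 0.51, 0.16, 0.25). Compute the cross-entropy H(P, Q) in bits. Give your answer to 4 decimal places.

H(P,Q) = −Σ p·log₂ q.
  −0.07·log₂(0.08) = 0.25507
  −0.31·log₂(0.51) = 0.30114
  −0.09·log₂(0.16) = 0.23795
  −0.53·log₂(0.25) = 1.06000
H(P,Q) = 1.8542 bits.

1.8542 bits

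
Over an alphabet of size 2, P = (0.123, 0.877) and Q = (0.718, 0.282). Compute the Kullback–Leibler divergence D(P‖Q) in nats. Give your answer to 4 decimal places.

0.7780 nats

D(P‖Q) = Σ p·ln(p/q).
  0.123·ln(0.123/0.718) = -0.21701
  0.877·ln(0.877/0.282) = 0.99504
D(P‖Q) = 0.7780 nats.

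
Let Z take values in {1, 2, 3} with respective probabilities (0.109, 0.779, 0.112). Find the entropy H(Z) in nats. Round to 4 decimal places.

0.6813 nats

H(Z) = −Σ p·ln p.
  −(0.109)·ln(0.109) = 0.24159
  −(0.779)·ln(0.779) = 0.19455
  −(0.112)·ln(0.112) = 0.24520
Sum: 0.24159 + 0.19455 + 0.24520 = 0.6813 nats.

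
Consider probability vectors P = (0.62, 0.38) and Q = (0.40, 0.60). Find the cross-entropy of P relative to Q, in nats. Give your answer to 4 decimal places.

0.7622 nats

H(P,Q) = −Σ p·ln q.
  −0.62·ln(0.40) = 0.56810
  −0.38·ln(0.60) = 0.19411
H(P,Q) = 0.7622 nats.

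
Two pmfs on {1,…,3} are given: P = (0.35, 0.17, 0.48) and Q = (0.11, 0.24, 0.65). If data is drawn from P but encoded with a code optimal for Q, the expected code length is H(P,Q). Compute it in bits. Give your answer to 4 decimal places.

H(P,Q) = −Σ p·log₂ q.
  −0.35·log₂(0.11) = 1.11455
  −0.17·log₂(0.24) = 0.35001
  −0.48·log₂(0.65) = 0.29831
H(P,Q) = 1.7629 bits.

1.7629 bits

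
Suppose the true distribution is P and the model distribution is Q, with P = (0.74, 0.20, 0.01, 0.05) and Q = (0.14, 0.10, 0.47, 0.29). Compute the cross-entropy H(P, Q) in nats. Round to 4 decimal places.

H(P,Q) = −Σ p·ln q.
  −0.74·ln(0.14) = 1.45492
  −0.20·ln(0.10) = 0.46052
  −0.01·ln(0.47) = 0.00755
  −0.05·ln(0.29) = 0.06189
H(P,Q) = 1.9849 nats.

1.9849 nats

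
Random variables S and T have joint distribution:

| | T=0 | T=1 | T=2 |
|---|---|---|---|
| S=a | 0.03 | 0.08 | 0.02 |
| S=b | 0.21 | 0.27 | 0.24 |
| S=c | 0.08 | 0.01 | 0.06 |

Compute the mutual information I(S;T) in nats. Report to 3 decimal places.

0.057 nats

Marginals: p(S) = (0.1300, 0.7200, 0.1500), p(T) = (0.3200, 0.3600, 0.3200).
I(S;T) = Σ p(x,y)·ln[p(x,y)/(p(x)p(y))].
  (a,0): 0.03·ln(0.7212) = -0.0098
  (a,1): 0.08·ln(1.7094) = 0.0429
  (a,2): 0.02·ln(0.4808) = -0.0146
  (b,0): 0.21·ln(0.9115) = -0.0195
  (b,1): 0.27·ln(1.0417) = 0.0110
  (b,2): 0.24·ln(1.0417) = 0.0098
  (c,0): 0.08·ln(1.6667) = 0.0409
  (c,1): 0.01·ln(0.1852) = -0.0169
  (c,2): 0.06·ln(1.2500) = 0.0134
Sum = 0.057 nats.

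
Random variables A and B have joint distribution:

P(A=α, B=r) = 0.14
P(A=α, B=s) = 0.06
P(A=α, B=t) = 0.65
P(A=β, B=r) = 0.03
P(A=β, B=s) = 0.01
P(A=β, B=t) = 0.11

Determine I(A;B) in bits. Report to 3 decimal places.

Marginals: p(A) = (0.8500, 0.1500), p(B) = (0.1700, 0.0700, 0.7600).
I(A;B) = Σ p(x,y)·log₂[p(x,y)/(p(x)p(y))].
  (α,r): 0.14·log₂(0.9689) = -0.0064
  (α,s): 0.06·log₂(1.0084) = 0.0007
  (α,t): 0.65·log₂(1.0062) = 0.0058
  (β,r): 0.03·log₂(1.1765) = 0.0070
  (β,s): 0.01·log₂(0.9524) = -0.0007
  (β,t): 0.11·log₂(0.9649) = -0.0057
Sum = 0.001 bits.

0.001 bits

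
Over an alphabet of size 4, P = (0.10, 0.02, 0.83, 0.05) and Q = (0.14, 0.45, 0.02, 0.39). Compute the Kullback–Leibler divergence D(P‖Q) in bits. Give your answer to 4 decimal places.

4.1747 bits

D(P‖Q) = Σ p·log₂(p/q).
  0.10·log₂(0.10/0.14) = -0.04854
  0.02·log₂(0.02/0.45) = -0.08984
  0.83·log₂(0.83/0.02) = 4.46128
  0.05·log₂(0.05/0.39) = -0.14817
D(P‖Q) = 4.1747 bits.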